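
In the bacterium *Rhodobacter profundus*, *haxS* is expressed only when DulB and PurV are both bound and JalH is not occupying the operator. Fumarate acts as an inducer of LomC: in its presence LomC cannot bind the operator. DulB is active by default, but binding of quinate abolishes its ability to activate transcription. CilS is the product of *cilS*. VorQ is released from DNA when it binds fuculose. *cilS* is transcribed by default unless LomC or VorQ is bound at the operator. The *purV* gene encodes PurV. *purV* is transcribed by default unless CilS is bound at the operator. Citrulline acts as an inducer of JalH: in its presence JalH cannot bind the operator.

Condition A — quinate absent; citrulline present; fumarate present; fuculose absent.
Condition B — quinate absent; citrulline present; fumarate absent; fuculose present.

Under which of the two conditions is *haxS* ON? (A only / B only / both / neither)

both

Condition A:
Quinate is absent, so DulB is active.
Citrulline is present, so JalH is inactive.
Fumarate is present, so LomC is inactive.
Fuculose is absent, so VorQ is active.
With repressor VorQ bound, *cilS* is not transcribed.
So CilS is not produced.
With no repressor bound, *purV* is transcribed.
So PurV is produced and active.
No repressor is bound and DulB and PurV are active, so *haxS* is transcribed.
→ *haxS* is ON in A.
Condition B:
Quinate is absent, so DulB is active.
Citrulline is present, so JalH is inactive.
Fumarate is absent, so LomC is active.
Fuculose is present, so VorQ is inactive.
With repressor LomC bound, *cilS* is not transcribed.
So CilS is not produced.
With no repressor bound, *purV* is transcribed.
So PurV is produced and active.
No repressor is bound and DulB and PurV are active, so *haxS* is transcribed.
→ *haxS* is ON in B.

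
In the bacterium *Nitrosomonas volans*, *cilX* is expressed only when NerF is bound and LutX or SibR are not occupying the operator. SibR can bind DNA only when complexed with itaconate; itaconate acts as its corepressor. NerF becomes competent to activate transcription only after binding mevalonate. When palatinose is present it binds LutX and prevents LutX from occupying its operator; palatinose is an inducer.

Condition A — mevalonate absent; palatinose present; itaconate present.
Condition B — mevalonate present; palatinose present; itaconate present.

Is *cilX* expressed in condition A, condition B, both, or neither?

Condition A:
Mevalonate is absent, so NerF is inactive.
Palatinose is present, so LutX is inactive.
Itaconate is present, so SibR is active.
With repressor SibR bound, *cilX* is not transcribed.
→ *cilX* is OFF in A.
Condition B:
Mevalonate is present, so NerF is active.
Palatinose is present, so LutX is inactive.
Itaconate is present, so SibR is active.
With repressor SibR bound, *cilX* is not transcribed.
→ *cilX* is OFF in B.

neither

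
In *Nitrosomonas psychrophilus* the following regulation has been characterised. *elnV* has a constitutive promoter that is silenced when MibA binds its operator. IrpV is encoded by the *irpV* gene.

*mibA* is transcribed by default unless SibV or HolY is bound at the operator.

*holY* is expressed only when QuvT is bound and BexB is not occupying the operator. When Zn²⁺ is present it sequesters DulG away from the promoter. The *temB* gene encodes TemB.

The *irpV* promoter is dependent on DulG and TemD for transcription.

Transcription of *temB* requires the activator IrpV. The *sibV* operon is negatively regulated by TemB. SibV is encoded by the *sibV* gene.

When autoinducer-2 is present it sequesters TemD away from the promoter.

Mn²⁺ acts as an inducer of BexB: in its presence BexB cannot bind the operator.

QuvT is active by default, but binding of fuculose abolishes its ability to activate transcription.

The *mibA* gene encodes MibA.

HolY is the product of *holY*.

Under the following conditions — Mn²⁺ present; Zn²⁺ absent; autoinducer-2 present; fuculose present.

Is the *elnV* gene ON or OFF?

ON

Zn²⁺ is absent, so DulG is active.
Autoinducer-2 is present, so TemD is inactive.
Required activator TemD is absent, so *irpV* is not transcribed.
So IrpV is not produced.
Required activator IrpV is absent, so *temB* is not transcribed.
So TemB is not produced.
With no repressor bound, *sibV* is transcribed.
So SibV is produced and active.
Mn²⁺ is present, so BexB is inactive.
Fuculose is present, so QuvT is inactive.
Required activator QuvT is absent, so *holY* is not transcribed.
So HolY is not produced.
With repressor SibV bound, *mibA* is not transcribed.
So MibA is not produced.
With no repressor bound, *elnV* is transcribed.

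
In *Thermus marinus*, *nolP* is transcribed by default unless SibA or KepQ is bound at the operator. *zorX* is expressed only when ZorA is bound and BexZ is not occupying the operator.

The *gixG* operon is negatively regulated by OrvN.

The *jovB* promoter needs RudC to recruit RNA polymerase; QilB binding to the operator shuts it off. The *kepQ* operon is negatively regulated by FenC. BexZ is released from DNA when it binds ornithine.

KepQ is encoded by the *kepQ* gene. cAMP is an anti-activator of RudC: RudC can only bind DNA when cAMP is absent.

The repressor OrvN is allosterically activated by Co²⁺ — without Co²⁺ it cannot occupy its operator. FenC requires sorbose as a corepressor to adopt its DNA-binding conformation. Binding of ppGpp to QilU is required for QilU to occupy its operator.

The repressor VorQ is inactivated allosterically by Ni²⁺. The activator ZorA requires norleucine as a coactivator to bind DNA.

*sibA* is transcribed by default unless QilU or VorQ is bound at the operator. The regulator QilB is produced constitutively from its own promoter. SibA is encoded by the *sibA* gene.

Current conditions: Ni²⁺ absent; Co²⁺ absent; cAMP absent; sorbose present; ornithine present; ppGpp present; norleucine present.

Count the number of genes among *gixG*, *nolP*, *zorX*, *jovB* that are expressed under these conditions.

3

Co²⁺ is absent, so OrvN is inactive.
With no repressor bound, *gixG* is transcribed.
→ *gixG* is ON.
ppGpp is present, so QilU is active.
Ni²⁺ is absent, so VorQ is active.
With repressor QilU bound, *sibA* is not transcribed.
So SibA is not produced.
Sorbose is present, so FenC is active.
With repressor FenC bound, *kepQ* is not transcribed.
So KepQ is not produced.
With no repressor bound, *nolP* is transcribed.
→ *nolP* is ON.
Ornithine is present, so BexZ is inactive.
Norleucine is present, so ZorA is active.
No repressor is bound and ZorA is active, so *zorX* is transcribed.
→ *zorX* is ON.
cAMP is absent, so RudC is active.
QilB is produced constitutively and is active.
With repressor QilB bound, *jovB* is not transcribed.
→ *jovB* is OFF.
3 of the 4 genes are transcribed.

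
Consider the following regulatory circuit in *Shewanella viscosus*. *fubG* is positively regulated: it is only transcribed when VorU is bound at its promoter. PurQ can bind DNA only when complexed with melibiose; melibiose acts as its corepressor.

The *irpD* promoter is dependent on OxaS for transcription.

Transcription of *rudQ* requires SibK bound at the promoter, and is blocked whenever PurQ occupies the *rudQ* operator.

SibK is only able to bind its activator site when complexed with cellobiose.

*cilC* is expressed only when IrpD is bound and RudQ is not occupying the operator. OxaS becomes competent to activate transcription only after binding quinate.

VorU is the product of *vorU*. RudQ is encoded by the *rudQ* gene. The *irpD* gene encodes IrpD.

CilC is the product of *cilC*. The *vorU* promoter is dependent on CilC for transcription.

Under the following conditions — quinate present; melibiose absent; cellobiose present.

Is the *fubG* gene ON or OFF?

OFF

Melibiose is absent, so PurQ is inactive.
Cellobiose is present, so SibK is active.
No repressor is bound and SibK is active, so *rudQ* is transcribed.
So RudQ is produced and active.
Quinate is present, so OxaS is active.
No repressor is bound and OxaS is active, so *irpD* is transcribed.
So IrpD is produced and active.
With repressor RudQ bound, *cilC* is not transcribed.
So CilC is not produced.
Required activator CilC is absent, so *vorU* is not transcribed.
So VorU is not produced.
Required activator VorU is absent, so *fubG* is not transcribed.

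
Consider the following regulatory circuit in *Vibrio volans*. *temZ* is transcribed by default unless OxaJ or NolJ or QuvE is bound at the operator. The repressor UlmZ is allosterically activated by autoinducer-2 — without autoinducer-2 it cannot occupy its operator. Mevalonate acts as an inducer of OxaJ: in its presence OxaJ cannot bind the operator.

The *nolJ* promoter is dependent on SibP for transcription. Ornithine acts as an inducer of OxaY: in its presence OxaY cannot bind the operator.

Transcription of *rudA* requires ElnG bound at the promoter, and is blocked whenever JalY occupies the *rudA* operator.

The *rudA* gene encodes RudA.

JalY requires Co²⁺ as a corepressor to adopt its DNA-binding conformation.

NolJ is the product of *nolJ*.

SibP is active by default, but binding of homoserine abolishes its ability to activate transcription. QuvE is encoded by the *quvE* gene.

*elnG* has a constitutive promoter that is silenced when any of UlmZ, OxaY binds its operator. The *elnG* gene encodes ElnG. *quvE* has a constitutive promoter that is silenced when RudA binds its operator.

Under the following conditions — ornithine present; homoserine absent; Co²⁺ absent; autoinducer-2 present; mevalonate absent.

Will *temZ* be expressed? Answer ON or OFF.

Mevalonate is absent, so OxaJ is active.
Homoserine is absent, so SibP is active.
No repressor is bound and SibP is active, so *nolJ* is transcribed.
So NolJ is produced and active.
Autoinducer-2 is present, so UlmZ is active.
Ornithine is present, so OxaY is inactive.
With repressor UlmZ bound, *elnG* is not transcribed.
So ElnG is not produced.
Co²⁺ is absent, so JalY is inactive.
Required activator ElnG is absent, so *rudA* is not transcribed.
So RudA is not produced.
With no repressor bound, *quvE* is transcribed.
So QuvE is produced and active.
With repressor OxaJ bound, *temZ* is not transcribed.

OFF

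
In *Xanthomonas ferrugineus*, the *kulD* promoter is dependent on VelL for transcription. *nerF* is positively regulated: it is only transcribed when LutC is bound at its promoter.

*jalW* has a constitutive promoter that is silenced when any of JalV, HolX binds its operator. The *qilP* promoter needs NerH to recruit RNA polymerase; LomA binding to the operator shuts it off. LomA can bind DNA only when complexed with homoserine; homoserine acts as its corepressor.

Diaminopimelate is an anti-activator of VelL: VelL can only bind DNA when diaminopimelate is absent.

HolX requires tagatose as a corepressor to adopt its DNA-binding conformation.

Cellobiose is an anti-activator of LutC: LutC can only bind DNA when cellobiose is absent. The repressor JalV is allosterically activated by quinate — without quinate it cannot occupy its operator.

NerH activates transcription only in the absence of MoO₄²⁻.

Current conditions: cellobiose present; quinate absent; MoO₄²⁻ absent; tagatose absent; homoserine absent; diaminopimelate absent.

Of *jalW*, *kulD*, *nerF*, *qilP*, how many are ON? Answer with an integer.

3

Quinate is absent, so JalV is inactive.
Tagatose is absent, so HolX is inactive.
With no repressor bound, *jalW* is transcribed.
→ *jalW* is ON.
Diaminopimelate is absent, so VelL is active.
No repressor is bound and VelL is active, so *kulD* is transcribed.
→ *kulD* is ON.
Cellobiose is present, so LutC is inactive.
Required activator LutC is absent, so *nerF* is not transcribed.
→ *nerF* is OFF.
MoO₄²⁻ is absent, so NerH is active.
Homoserine is absent, so LomA is inactive.
No repressor is bound and NerH is active, so *qilP* is transcribed.
→ *qilP* is ON.
3 of the 4 genes are transcribed.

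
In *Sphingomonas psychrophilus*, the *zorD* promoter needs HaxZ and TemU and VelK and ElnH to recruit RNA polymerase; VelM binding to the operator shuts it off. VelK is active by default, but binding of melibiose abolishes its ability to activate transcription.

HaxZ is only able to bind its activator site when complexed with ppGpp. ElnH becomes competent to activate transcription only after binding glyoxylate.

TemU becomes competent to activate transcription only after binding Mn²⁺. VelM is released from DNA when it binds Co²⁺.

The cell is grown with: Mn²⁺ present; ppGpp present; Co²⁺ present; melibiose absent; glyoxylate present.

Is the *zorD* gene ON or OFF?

ppGpp is present, so HaxZ is active.
Mn²⁺ is present, so TemU is active.
Melibiose is absent, so VelK is active.
Co²⁺ is present, so VelM is inactive.
Glyoxylate is present, so ElnH is active.
No repressor is bound and HaxZ and TemU and VelK and ElnH are active, so *zorD* is transcribed.

ON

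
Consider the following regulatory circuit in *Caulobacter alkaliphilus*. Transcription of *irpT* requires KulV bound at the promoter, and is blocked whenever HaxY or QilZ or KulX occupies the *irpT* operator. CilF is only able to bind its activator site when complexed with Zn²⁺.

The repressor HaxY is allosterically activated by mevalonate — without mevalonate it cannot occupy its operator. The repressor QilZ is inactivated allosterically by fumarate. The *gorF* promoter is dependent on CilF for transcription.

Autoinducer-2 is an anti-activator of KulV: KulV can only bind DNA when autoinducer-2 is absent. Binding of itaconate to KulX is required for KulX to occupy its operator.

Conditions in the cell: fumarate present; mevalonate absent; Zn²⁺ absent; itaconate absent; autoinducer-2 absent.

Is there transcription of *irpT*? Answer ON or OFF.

Mevalonate is absent, so HaxY is inactive.
Fumarate is present, so QilZ is inactive.
Itaconate is absent, so KulX is inactive.
Autoinducer-2 is absent, so KulV is active.
No repressor is bound and KulV is active, so *irpT* is transcribed.

ON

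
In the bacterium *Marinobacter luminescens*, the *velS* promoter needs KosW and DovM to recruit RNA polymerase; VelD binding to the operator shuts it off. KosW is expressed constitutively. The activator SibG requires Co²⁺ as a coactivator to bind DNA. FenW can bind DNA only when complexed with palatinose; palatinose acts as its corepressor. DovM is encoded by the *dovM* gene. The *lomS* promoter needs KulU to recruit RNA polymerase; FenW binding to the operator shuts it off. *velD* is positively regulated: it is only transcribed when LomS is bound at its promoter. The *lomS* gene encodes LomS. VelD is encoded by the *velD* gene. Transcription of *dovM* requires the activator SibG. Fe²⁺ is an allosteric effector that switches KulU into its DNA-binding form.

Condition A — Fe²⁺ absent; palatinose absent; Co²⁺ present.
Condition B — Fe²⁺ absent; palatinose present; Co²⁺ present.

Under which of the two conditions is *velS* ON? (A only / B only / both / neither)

Condition A:
Fe²⁺ is absent, so KulU is inactive.
Palatinose is absent, so FenW is inactive.
Required activator KulU is absent, so *lomS* is not transcribed.
So LomS is not produced.
Required activator LomS is absent, so *velD* is not transcribed.
So VelD is not produced.
KosW is produced constitutively and is active.
Co²⁺ is present, so SibG is active.
No repressor is bound and SibG is active, so *dovM* is transcribed.
So DovM is produced and active.
No repressor is bound and KosW and DovM are active, so *velS* is transcribed.
→ *velS* is ON in A.
Condition B:
Fe²⁺ is absent, so KulU is inactive.
Palatinose is present, so FenW is active.
With repressor FenW bound, *lomS* is not transcribed.
So LomS is not produced.
Required activator LomS is absent, so *velD* is not transcribed.
So VelD is not produced.
KosW is produced constitutively and is active.
Co²⁺ is present, so SibG is active.
No repressor is bound and SibG is active, so *dovM* is transcribed.
So DovM is produced and active.
No repressor is bound and KosW and DovM are active, so *velS* is transcribed.
→ *velS* is ON in B.

both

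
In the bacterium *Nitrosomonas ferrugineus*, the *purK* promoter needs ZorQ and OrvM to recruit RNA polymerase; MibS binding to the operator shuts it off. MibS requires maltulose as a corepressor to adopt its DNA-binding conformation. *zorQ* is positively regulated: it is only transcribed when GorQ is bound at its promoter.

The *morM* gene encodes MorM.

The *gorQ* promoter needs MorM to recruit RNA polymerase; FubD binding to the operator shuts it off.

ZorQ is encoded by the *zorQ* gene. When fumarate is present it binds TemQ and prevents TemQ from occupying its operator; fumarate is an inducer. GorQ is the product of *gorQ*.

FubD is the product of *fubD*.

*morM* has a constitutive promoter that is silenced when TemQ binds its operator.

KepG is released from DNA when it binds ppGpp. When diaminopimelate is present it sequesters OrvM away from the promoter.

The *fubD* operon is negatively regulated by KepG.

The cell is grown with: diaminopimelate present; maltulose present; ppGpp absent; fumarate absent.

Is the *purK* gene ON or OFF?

ppGpp is absent, so KepG is active.
With repressor KepG bound, *fubD* is not transcribed.
So FubD is not produced.
Fumarate is absent, so TemQ is active.
With repressor TemQ bound, *morM* is not transcribed.
So MorM is not produced.
Required activator MorM is absent, so *gorQ* is not transcribed.
So GorQ is not produced.
Required activator GorQ is absent, so *zorQ* is not transcribed.
So ZorQ is not produced.
Diaminopimelate is present, so OrvM is inactive.
Maltulose is present, so MibS is active.
With repressor MibS bound, *purK* is not transcribed.

OFF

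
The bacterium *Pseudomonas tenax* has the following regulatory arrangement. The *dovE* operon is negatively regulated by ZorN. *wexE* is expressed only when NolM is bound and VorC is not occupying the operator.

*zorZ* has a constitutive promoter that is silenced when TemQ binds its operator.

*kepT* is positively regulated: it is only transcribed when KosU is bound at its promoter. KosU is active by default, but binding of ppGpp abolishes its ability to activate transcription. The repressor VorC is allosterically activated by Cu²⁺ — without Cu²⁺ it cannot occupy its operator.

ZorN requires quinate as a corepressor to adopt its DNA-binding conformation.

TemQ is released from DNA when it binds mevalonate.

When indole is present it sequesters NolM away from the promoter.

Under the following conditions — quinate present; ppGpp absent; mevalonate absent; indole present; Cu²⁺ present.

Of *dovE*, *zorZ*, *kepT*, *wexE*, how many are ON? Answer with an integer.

Quinate is present, so ZorN is active.
With repressor ZorN bound, *dovE* is not transcribed.
→ *dovE* is OFF.
Mevalonate is absent, so TemQ is active.
With repressor TemQ bound, *zorZ* is not transcribed.
→ *zorZ* is OFF.
ppGpp is absent, so KosU is active.
No repressor is bound and KosU is active, so *kepT* is transcribed.
→ *kepT* is ON.
Indole is present, so NolM is inactive.
Cu²⁺ is present, so VorC is active.
With repressor VorC bound, *wexE* is not transcribed.
→ *wexE* is OFF.
1 of the 4 genes is transcribed.

1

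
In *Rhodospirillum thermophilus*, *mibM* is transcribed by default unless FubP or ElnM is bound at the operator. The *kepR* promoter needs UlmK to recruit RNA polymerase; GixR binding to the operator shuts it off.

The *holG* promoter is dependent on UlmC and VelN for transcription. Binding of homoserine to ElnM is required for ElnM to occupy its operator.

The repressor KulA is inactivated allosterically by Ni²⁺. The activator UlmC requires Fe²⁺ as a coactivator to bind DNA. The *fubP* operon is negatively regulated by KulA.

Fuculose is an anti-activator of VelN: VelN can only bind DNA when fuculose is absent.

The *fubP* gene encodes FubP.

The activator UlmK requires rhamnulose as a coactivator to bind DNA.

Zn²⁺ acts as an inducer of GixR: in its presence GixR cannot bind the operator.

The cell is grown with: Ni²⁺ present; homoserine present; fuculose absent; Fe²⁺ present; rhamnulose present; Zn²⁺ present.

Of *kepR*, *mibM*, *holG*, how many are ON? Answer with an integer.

2

Rhamnulose is present, so UlmK is active.
Zn²⁺ is present, so GixR is inactive.
No repressor is bound and UlmK is active, so *kepR* is transcribed.
→ *kepR* is ON.
Ni²⁺ is present, so KulA is inactive.
With no repressor bound, *fubP* is transcribed.
So FubP is produced and active.
Homoserine is present, so ElnM is active.
With repressor FubP bound, *mibM* is not transcribed.
→ *mibM* is OFF.
Fe²⁺ is present, so UlmC is active.
Fuculose is absent, so VelN is active.
No repressor is bound and UlmC and VelN are active, so *holG* is transcribed.
→ *holG* is ON.
2 of the 3 genes are transcribed.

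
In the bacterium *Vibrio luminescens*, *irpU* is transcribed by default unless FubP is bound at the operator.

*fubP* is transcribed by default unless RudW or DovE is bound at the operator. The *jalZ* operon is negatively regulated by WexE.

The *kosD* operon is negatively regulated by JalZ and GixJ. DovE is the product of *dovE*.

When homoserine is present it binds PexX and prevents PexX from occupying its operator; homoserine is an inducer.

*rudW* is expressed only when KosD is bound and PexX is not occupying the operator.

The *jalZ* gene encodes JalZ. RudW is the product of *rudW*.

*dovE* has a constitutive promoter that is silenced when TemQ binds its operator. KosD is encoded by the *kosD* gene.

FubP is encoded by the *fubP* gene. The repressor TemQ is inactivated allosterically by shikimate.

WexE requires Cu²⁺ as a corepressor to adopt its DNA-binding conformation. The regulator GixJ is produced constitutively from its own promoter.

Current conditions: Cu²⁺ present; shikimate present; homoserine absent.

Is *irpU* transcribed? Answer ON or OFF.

Cu²⁺ is present, so WexE is active.
With repressor WexE bound, *jalZ* is not transcribed.
So JalZ is not produced.
GixJ is produced constitutively and is active.
With repressor GixJ bound, *kosD* is not transcribed.
So KosD is not produced.
Homoserine is absent, so PexX is active.
With repressor PexX bound, *rudW* is not transcribed.
So RudW is not produced.
Shikimate is present, so TemQ is inactive.
With no repressor bound, *dovE* is transcribed.
So DovE is produced and active.
With repressor DovE bound, *fubP* is not transcribed.
So FubP is not produced.
With no repressor bound, *irpU* is transcribed.

ON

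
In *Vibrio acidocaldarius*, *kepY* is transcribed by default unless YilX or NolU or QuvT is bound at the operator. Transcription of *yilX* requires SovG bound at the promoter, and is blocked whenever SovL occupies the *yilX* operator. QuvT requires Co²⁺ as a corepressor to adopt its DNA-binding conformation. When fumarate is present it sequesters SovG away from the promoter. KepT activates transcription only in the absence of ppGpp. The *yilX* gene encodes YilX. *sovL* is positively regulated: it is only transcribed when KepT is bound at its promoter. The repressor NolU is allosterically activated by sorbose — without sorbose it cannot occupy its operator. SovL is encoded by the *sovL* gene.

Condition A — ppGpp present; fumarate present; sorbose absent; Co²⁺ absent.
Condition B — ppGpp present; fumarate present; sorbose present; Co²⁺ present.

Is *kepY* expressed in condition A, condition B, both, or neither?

A only

Condition A:
ppGpp is present, so KepT is inactive.
Required activator KepT is absent, so *sovL* is not transcribed.
So SovL is not produced.
Fumarate is present, so SovG is inactive.
Required activator SovG is absent, so *yilX* is not transcribed.
So YilX is not produced.
Sorbose is absent, so NolU is inactive.
Co²⁺ is absent, so QuvT is inactive.
With no repressor bound, *kepY* is transcribed.
→ *kepY* is ON in A.
Condition B:
ppGpp is present, so KepT is inactive.
Required activator KepT is absent, so *sovL* is not transcribed.
So SovL is not produced.
Fumarate is present, so SovG is inactive.
Required activator SovG is absent, so *yilX* is not transcribed.
So YilX is not produced.
Sorbose is present, so NolU is active.
Co²⁺ is present, so QuvT is active.
With repressor NolU bound, *kepY* is not transcribed.
→ *kepY* is OFF in B.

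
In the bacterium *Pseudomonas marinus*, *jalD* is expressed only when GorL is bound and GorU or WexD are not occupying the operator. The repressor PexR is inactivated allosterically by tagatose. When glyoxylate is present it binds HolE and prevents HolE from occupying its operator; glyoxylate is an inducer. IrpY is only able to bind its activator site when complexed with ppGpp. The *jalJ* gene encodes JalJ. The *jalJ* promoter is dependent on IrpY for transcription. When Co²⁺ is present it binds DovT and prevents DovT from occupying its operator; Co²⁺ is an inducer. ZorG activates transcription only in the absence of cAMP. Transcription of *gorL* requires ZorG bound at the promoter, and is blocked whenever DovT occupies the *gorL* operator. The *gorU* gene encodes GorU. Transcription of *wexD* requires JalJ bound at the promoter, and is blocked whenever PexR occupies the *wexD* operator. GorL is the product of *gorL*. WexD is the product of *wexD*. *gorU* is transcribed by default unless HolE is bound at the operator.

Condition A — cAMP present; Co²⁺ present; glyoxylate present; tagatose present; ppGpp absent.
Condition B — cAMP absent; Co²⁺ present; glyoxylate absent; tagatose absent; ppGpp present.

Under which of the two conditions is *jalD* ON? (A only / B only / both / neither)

B only

Condition A:
cAMP is present, so ZorG is inactive.
Co²⁺ is present, so DovT is inactive.
Required activator ZorG is absent, so *gorL* is not transcribed.
So GorL is not produced.
Glyoxylate is present, so HolE is inactive.
With no repressor bound, *gorU* is transcribed.
So GorU is produced and active.
Tagatose is present, so PexR is inactive.
ppGpp is absent, so IrpY is inactive.
Required activator IrpY is absent, so *jalJ* is not transcribed.
So JalJ is not produced.
Required activator JalJ is absent, so *wexD* is not transcribed.
So WexD is not produced.
With repressor GorU bound, *jalD* is not transcribed.
→ *jalD* is OFF in A.
Condition B:
cAMP is absent, so ZorG is active.
Co²⁺ is present, so DovT is inactive.
No repressor is bound and ZorG is active, so *gorL* is transcribed.
So GorL is produced and active.
Glyoxylate is absent, so HolE is active.
With repressor HolE bound, *gorU* is not transcribed.
So GorU is not produced.
Tagatose is absent, so PexR is active.
ppGpp is present, so IrpY is active.
No repressor is bound and IrpY is active, so *jalJ* is transcribed.
So JalJ is produced and active.
With repressor PexR bound, *wexD* is not transcribed.
So WexD is not produced.
No repressor is bound and GorL is active, so *jalD* is transcribed.
→ *jalD* is ON in B.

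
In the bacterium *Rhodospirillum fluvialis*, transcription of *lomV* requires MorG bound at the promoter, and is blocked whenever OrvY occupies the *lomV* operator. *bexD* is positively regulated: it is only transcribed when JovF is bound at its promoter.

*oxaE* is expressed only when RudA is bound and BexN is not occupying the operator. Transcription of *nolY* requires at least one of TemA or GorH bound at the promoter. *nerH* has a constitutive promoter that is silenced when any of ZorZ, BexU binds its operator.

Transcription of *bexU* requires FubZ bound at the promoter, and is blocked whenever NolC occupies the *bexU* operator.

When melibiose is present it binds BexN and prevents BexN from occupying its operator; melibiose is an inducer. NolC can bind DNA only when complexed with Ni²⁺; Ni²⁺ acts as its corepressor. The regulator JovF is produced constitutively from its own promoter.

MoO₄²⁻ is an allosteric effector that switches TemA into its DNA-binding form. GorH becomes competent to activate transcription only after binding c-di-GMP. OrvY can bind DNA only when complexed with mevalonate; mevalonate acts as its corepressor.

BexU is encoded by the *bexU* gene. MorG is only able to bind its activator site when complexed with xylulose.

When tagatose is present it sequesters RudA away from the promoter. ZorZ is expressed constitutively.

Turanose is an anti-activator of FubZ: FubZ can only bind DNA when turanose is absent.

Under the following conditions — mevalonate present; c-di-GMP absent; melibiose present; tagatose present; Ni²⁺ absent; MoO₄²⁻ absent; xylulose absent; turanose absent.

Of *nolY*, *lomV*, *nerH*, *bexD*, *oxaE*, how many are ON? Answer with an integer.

1

MoO₄²⁻ is absent, so TemA is inactive.
c-di-GMP is absent, so GorH is inactive.
No activator is available at the *nolY* promoter, so *nolY* is not transcribed.
→ *nolY* is OFF.
Mevalonate is present, so OrvY is active.
Xylulose is absent, so MorG is inactive.
With repressor OrvY bound, *lomV* is not transcribed.
→ *lomV* is OFF.
ZorZ is produced constitutively and is active.
Ni²⁺ is absent, so NolC is inactive.
Turanose is absent, so FubZ is active.
No repressor is bound and FubZ is active, so *bexU* is transcribed.
So BexU is produced and active.
With repressor ZorZ bound, *nerH* is not transcribed.
→ *nerH* is OFF.
JovF is produced constitutively and is active.
No repressor is bound and JovF is active, so *bexD* is transcribed.
→ *bexD* is ON.
Tagatose is present, so RudA is inactive.
Melibiose is present, so BexN is inactive.
Required activator RudA is absent, so *oxaE* is not transcribed.
→ *oxaE* is OFF.
1 of the 5 genes is transcribed.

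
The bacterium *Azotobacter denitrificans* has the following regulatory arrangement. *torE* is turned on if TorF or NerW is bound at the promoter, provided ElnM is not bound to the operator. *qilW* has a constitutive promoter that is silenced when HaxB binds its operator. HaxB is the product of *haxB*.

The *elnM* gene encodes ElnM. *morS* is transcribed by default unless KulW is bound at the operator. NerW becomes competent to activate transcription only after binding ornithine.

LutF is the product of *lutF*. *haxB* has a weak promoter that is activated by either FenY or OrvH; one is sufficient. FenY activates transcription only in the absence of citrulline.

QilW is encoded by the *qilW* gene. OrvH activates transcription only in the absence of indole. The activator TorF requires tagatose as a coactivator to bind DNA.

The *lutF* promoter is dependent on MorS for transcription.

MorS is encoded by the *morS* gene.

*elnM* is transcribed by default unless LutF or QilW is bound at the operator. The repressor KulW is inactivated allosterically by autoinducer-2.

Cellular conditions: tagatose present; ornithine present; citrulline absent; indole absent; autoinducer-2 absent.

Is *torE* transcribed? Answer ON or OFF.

OFF

Autoinducer-2 is absent, so KulW is active.
With repressor KulW bound, *morS* is not transcribed.
So MorS is not produced.
Required activator MorS is absent, so *lutF* is not transcribed.
So LutF is not produced.
Citrulline is absent, so FenY is active.
Indole is absent, so OrvH is active.
Activator FenY is present, so *haxB* is transcribed.
So HaxB is produced and active.
With repressor HaxB bound, *qilW* is not transcribed.
So QilW is not produced.
With no repressor bound, *elnM* is transcribed.
So ElnM is produced and active.
Tagatose is present, so TorF is active.
Ornithine is present, so NerW is active.
With repressor ElnM bound, *torE* is not transcribed.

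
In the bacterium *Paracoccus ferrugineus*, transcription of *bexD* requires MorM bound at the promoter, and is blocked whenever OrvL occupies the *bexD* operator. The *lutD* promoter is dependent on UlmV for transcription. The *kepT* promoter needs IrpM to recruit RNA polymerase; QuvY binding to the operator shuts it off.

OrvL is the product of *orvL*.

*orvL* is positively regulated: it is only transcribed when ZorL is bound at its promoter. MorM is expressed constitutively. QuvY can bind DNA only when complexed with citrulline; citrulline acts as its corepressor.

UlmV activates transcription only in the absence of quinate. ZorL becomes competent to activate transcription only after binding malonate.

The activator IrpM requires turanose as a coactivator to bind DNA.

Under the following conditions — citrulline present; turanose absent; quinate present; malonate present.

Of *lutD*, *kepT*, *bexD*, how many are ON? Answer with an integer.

0

Quinate is present, so UlmV is inactive.
Required activator UlmV is absent, so *lutD* is not transcribed.
→ *lutD* is OFF.
Citrulline is present, so QuvY is active.
Turanose is absent, so IrpM is inactive.
With repressor QuvY bound, *kepT* is not transcribed.
→ *kepT* is OFF.
MorM is produced constitutively and is active.
Malonate is present, so ZorL is active.
No repressor is bound and ZorL is active, so *orvL* is transcribed.
So OrvL is produced and active.
With repressor OrvL bound, *bexD* is not transcribed.
→ *bexD* is OFF.
0 of the 3 genes are transcribed.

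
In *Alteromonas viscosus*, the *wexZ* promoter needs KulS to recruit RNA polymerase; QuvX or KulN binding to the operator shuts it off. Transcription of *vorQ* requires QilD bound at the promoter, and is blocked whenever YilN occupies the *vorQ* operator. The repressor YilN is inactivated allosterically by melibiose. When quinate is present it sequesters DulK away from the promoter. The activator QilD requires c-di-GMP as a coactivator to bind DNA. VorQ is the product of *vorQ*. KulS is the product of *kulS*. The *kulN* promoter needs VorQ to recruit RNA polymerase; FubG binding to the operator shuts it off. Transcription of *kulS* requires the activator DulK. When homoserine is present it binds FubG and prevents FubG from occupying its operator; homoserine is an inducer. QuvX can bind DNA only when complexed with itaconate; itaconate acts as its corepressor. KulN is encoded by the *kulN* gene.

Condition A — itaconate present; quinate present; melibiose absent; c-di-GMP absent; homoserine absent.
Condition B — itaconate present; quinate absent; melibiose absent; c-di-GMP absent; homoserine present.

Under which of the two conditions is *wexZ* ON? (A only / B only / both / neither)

Condition A:
Itaconate is present, so QuvX is active.
Quinate is present, so DulK is inactive.
Required activator DulK is absent, so *kulS* is not transcribed.
So KulS is not produced.
Melibiose is absent, so YilN is active.
c-di-GMP is absent, so QilD is inactive.
With repressor YilN bound, *vorQ* is not transcribed.
So VorQ is not produced.
Homoserine is absent, so FubG is active.
With repressor FubG bound, *kulN* is not transcribed.
So KulN is not produced.
With repressor QuvX bound, *wexZ* is not transcribed.
→ *wexZ* is OFF in A.
Condition B:
Itaconate is present, so QuvX is active.
Quinate is absent, so DulK is active.
No repressor is bound and DulK is active, so *kulS* is transcribed.
So KulS is produced and active.
Melibiose is absent, so YilN is active.
c-di-GMP is absent, so QilD is inactive.
With repressor YilN bound, *vorQ* is not transcribed.
So VorQ is not produced.
Homoserine is present, so FubG is inactive.
Required activator VorQ is absent, so *kulN* is not transcribed.
So KulN is not produced.
With repressor QuvX bound, *wexZ* is not transcribed.
→ *wexZ* is OFF in B.

neither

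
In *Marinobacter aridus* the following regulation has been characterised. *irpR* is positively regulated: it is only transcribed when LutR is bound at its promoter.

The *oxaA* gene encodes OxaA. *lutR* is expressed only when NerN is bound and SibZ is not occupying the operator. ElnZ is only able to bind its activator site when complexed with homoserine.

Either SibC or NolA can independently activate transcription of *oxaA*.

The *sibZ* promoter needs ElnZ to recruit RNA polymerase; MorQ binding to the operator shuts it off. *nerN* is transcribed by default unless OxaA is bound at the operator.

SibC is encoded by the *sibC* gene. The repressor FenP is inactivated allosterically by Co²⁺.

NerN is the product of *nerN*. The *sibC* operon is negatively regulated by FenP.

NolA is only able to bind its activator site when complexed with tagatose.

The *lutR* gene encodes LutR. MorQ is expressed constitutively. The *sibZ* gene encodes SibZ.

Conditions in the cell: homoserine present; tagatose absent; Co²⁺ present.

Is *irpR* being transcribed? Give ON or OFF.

OFF

Co²⁺ is present, so FenP is inactive.
With no repressor bound, *sibC* is transcribed.
So SibC is produced and active.
Tagatose is absent, so NolA is inactive.
Activator SibC is present, so *oxaA* is transcribed.
So OxaA is produced and active.
With repressor OxaA bound, *nerN* is not transcribed.
So NerN is not produced.
Homoserine is present, so ElnZ is active.
MorQ is produced constitutively and is active.
With repressor MorQ bound, *sibZ* is not transcribed.
So SibZ is not produced.
Required activator NerN is absent, so *lutR* is not transcribed.
So LutR is not produced.
Required activator LutR is absent, so *irpR* is not transcribed.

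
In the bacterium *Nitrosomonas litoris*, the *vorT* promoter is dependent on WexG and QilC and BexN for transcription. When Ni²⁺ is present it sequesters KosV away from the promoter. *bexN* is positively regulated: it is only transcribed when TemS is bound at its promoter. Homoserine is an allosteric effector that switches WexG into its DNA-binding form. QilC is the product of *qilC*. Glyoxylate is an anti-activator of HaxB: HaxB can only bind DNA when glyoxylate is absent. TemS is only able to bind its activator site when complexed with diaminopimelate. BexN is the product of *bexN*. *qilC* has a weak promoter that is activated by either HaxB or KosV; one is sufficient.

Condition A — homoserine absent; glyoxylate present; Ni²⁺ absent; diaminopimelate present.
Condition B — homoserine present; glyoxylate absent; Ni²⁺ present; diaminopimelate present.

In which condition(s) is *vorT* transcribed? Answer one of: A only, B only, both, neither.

B only

Condition A:
Homoserine is absent, so WexG is inactive.
Glyoxylate is present, so HaxB is inactive.
Ni²⁺ is absent, so KosV is active.
Activator KosV is present, so *qilC* is transcribed.
So QilC is produced and active.
Diaminopimelate is present, so TemS is active.
No repressor is bound and TemS is active, so *bexN* is transcribed.
So BexN is produced and active.
Required activator WexG is absent, so *vorT* is not transcribed.
→ *vorT* is OFF in A.
Condition B:
Homoserine is present, so WexG is active.
Glyoxylate is absent, so HaxB is active.
Ni²⁺ is present, so KosV is inactive.
Activator HaxB is present, so *qilC* is transcribed.
So QilC is produced and active.
Diaminopimelate is present, so TemS is active.
No repressor is bound and TemS is active, so *bexN* is transcribed.
So BexN is produced and active.
No repressor is bound and WexG and QilC and BexN are active, so *vorT* is transcribed.
→ *vorT* is ON in B.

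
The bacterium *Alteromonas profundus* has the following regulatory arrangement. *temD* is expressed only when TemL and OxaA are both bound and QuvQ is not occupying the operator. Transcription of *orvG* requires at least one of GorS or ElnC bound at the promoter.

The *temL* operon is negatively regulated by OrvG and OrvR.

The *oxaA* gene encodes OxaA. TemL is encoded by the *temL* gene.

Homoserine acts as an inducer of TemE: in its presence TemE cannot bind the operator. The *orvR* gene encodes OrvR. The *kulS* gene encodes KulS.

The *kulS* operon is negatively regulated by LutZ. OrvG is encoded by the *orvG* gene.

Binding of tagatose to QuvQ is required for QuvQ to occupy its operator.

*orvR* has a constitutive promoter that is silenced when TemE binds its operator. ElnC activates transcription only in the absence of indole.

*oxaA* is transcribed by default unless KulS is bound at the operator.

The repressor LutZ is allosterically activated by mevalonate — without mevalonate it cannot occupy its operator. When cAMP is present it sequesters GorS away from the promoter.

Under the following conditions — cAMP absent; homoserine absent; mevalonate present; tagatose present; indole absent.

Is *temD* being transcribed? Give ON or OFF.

OFF

cAMP is absent, so GorS is active.
Indole is absent, so ElnC is active.
Activator GorS is present, so *orvG* is transcribed.
So OrvG is produced and active.
Homoserine is absent, so TemE is active.
With repressor TemE bound, *orvR* is not transcribed.
So OrvR is not produced.
With repressor OrvG bound, *temL* is not transcribed.
So TemL is not produced.
Tagatose is present, so QuvQ is active.
Mevalonate is present, so LutZ is active.
With repressor LutZ bound, *kulS* is not transcribed.
So KulS is not produced.
With no repressor bound, *oxaA* is transcribed.
So OxaA is produced and active.
With repressor QuvQ bound, *temD* is not transcribed.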